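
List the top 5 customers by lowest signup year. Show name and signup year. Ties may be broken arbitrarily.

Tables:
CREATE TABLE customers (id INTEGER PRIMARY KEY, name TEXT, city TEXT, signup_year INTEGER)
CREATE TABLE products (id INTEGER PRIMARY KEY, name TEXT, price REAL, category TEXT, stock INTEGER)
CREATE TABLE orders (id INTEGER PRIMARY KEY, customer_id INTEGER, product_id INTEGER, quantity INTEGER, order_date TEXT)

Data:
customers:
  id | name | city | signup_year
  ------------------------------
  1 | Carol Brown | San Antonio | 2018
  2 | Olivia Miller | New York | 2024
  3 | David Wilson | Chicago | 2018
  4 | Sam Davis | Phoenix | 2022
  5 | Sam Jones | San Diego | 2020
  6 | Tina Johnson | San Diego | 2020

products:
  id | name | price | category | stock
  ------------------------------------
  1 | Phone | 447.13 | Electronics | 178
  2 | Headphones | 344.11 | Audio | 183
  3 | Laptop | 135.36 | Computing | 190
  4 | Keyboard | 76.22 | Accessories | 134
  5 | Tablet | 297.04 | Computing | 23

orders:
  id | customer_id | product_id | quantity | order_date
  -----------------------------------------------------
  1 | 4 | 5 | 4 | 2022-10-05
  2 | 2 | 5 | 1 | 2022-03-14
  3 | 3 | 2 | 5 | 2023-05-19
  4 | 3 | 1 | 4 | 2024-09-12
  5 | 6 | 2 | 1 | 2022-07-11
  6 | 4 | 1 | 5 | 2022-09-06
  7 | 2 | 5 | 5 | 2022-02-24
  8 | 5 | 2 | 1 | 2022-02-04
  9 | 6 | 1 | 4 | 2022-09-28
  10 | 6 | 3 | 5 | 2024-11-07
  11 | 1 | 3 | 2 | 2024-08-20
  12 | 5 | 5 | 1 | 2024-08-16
SELECT name, signup_year FROM customers ORDER BY signup_year ASC LIMIT 5

Execution result:
name | signup_year
Carol Brown | 2018
David Wilson | 2018
Sam Jones | 2020
Tina Johnson | 2020
Sam Davis | 2022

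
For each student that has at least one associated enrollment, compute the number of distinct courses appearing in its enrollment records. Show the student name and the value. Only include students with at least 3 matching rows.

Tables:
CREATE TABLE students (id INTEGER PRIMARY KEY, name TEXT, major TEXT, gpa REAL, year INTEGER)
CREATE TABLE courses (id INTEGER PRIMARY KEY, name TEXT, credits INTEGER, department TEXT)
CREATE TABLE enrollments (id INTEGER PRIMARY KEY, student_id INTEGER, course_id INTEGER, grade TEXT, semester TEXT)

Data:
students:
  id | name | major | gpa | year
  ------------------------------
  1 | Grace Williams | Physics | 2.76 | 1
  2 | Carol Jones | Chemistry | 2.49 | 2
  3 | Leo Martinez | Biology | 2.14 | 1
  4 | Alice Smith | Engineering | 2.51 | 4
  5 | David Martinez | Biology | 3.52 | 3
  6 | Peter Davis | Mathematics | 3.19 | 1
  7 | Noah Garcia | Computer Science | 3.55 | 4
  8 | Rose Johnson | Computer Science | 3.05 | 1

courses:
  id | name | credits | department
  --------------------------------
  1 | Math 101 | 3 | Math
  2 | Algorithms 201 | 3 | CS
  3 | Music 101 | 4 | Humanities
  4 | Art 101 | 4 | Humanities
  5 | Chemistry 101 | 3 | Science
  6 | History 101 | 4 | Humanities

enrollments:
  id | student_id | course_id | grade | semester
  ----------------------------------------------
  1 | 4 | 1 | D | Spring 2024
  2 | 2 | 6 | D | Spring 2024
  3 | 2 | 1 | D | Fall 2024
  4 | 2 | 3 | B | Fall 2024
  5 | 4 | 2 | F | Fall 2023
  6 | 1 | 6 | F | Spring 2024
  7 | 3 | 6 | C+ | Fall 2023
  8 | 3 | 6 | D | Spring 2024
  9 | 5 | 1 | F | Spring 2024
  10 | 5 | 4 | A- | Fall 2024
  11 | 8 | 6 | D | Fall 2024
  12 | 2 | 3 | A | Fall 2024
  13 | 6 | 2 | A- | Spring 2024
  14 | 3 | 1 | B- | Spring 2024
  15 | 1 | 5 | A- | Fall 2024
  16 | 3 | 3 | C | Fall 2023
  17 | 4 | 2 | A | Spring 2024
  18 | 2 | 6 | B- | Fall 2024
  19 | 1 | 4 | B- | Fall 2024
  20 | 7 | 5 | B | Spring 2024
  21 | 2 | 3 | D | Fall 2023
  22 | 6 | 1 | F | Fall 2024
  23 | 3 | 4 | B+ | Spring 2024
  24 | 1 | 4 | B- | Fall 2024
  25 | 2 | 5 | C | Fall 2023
SELECT p.name, COUNT(DISTINCT c.course_id) AS distinct_course_count FROM enrollments c JOIN students p ON c.student_id = p.id GROUP BY p.id, p.name HAVING COUNT(*) >= 3

Execution result:
name | distinct_course_count
Grace Williams | 3
Carol Jones | 4
Leo Martinez | 4
Alice Smith | 2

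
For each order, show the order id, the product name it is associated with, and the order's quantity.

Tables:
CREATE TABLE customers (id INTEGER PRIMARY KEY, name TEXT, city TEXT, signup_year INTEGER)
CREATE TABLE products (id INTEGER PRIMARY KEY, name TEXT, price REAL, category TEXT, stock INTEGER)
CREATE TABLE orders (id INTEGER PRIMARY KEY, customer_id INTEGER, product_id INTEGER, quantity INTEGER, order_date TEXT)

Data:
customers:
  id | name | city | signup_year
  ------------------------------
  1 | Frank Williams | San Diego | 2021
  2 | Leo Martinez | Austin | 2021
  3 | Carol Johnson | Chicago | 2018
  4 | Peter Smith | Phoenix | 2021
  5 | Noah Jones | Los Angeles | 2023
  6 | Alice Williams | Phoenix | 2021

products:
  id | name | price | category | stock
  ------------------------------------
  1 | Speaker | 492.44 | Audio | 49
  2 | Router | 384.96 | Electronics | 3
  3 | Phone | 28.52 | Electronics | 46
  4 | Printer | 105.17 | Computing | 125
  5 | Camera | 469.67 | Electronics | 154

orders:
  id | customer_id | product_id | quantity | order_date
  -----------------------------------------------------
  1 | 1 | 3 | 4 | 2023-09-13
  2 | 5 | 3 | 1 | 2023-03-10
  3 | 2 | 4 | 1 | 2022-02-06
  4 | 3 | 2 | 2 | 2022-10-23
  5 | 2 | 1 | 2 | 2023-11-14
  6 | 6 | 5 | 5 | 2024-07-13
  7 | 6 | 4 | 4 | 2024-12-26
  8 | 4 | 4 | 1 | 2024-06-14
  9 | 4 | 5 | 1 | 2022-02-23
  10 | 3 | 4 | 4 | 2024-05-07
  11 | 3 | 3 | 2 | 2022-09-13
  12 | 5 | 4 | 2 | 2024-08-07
SELECT c.id, p.name AS product, c.quantity FROM orders c JOIN products p ON c.product_id = p.id

Execution result:
id | product | quantity
1 | Phone | 4
2 | Phone | 1
3 | Printer | 1
4 | Router | 2
5 | Speaker | 2
6 | Camera | 5
7 | Printer | 4
8 | Printer | 1
9 | Camera | 1
10 | Printer | 4
11 | Phone | 2
12 | Printer | 2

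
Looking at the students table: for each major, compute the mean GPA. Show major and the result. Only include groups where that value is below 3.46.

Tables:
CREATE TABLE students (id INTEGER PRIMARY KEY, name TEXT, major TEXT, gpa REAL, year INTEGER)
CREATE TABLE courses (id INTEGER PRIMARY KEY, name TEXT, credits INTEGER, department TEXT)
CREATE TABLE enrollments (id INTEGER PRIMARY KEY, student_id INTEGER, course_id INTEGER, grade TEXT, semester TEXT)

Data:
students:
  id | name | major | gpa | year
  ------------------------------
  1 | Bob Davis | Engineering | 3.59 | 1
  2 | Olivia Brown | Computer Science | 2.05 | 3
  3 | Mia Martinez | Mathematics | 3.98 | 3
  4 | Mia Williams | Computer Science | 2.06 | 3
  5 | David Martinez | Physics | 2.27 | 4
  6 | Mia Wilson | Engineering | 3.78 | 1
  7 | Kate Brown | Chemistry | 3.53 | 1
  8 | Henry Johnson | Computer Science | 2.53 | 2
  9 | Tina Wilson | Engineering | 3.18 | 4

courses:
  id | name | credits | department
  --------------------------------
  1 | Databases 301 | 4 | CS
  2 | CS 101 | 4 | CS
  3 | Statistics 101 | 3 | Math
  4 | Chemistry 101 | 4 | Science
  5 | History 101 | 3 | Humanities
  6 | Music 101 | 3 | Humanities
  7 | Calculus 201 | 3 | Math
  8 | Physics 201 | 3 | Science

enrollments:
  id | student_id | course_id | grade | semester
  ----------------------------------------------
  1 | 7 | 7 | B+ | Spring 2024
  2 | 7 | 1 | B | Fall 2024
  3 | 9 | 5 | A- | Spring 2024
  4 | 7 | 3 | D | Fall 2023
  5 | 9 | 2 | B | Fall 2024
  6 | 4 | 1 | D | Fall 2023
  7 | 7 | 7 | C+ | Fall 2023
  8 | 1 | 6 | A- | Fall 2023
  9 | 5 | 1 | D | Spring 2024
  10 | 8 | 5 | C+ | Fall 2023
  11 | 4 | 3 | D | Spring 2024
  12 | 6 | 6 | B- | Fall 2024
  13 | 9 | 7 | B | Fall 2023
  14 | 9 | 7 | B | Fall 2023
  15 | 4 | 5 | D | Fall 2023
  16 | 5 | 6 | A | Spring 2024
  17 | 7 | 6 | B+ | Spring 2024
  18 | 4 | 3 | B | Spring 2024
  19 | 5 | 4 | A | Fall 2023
SELECT major, AVG(gpa) AS avg_gpa FROM students GROUP BY major HAVING AVG(gpa) < 3.46

Execution result:
major | avg_gpa
Computer Science | 2.21
Physics | 2.27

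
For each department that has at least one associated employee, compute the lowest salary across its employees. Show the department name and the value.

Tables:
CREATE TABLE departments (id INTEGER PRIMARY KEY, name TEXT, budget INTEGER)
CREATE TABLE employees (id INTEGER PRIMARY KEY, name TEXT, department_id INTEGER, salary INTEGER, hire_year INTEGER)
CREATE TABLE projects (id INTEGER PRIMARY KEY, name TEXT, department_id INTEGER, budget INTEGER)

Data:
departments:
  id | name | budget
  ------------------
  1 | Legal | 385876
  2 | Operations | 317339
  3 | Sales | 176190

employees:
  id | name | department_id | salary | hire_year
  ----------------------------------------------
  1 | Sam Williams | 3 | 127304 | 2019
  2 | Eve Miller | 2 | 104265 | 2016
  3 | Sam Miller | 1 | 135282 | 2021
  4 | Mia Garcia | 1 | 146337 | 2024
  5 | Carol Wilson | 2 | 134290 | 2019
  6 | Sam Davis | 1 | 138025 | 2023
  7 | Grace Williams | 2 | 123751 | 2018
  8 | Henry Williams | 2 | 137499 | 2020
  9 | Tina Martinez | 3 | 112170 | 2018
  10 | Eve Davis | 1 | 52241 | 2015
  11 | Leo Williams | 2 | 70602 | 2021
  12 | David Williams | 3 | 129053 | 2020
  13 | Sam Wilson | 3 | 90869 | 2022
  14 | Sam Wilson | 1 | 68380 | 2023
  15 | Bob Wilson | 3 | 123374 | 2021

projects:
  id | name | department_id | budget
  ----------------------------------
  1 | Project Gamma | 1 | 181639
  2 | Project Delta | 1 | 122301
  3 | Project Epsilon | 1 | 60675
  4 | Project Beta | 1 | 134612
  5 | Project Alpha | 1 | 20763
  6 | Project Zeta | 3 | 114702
SELECT p.name, MIN(c.salary) AS min_salary FROM employees c JOIN departments p ON c.department_id = p.id GROUP BY p.id, p.name

Execution result:
name | min_salary
Legal | 52241
Operations | 70602
Sales | 90869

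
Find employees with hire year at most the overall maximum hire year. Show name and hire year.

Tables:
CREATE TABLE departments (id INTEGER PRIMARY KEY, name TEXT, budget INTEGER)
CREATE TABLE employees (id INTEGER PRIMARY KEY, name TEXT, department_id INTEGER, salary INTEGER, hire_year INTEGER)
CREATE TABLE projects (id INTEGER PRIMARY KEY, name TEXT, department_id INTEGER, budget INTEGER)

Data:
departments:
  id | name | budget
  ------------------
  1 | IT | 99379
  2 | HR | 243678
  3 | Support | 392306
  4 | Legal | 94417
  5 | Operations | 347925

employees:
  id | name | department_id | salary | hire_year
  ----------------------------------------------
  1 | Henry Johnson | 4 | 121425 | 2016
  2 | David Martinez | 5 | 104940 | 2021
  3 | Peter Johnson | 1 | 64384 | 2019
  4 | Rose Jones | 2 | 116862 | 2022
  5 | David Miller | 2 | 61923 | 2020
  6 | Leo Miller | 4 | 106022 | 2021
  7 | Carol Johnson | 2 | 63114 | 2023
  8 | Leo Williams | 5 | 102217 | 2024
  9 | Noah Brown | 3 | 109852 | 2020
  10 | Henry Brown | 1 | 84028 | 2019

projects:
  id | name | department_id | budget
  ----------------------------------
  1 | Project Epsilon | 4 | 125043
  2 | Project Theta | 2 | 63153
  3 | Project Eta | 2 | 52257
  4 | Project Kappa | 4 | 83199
SELECT name, hire_year FROM employees WHERE hire_year <= (SELECT MAX(hire_year) FROM employees)

Execution result:
name | hire_year
Henry Johnson | 2016
David Martinez | 2021
Peter Johnson | 2019
Rose Jones | 2022
David Miller | 2020
Leo Miller | 2021
Carol Johnson | 2023
Leo Williams | 2024
Noah Brown | 2020
Henry Brown | 2019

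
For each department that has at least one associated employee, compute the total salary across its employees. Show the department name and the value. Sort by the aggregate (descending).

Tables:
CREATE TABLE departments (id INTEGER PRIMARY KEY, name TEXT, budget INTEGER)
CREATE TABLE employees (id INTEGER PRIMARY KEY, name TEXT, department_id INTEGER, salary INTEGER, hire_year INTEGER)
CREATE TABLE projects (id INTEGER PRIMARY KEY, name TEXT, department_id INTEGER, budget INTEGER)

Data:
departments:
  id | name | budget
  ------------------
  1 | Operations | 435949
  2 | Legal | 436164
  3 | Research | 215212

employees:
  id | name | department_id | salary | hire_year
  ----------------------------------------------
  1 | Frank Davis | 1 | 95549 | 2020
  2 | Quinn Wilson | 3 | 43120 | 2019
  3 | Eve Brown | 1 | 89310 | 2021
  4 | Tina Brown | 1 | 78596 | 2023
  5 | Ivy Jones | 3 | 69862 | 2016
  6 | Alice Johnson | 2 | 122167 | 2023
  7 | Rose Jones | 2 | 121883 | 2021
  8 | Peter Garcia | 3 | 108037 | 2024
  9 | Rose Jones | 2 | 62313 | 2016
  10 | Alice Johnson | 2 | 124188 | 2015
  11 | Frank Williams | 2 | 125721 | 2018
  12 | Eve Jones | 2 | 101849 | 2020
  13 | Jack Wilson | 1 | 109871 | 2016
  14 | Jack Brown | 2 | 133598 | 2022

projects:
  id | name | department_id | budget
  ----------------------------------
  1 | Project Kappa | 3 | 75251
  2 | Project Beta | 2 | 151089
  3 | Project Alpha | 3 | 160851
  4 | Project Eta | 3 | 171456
SELECT p.name, SUM(c.salary) AS sum_salary FROM employees c JOIN departments p ON c.department_id = p.id GROUP BY p.id, p.name ORDER BY sum_salary DESC

Execution result:
name | sum_salary
Legal | 791719
Operations | 373326
Research | 221019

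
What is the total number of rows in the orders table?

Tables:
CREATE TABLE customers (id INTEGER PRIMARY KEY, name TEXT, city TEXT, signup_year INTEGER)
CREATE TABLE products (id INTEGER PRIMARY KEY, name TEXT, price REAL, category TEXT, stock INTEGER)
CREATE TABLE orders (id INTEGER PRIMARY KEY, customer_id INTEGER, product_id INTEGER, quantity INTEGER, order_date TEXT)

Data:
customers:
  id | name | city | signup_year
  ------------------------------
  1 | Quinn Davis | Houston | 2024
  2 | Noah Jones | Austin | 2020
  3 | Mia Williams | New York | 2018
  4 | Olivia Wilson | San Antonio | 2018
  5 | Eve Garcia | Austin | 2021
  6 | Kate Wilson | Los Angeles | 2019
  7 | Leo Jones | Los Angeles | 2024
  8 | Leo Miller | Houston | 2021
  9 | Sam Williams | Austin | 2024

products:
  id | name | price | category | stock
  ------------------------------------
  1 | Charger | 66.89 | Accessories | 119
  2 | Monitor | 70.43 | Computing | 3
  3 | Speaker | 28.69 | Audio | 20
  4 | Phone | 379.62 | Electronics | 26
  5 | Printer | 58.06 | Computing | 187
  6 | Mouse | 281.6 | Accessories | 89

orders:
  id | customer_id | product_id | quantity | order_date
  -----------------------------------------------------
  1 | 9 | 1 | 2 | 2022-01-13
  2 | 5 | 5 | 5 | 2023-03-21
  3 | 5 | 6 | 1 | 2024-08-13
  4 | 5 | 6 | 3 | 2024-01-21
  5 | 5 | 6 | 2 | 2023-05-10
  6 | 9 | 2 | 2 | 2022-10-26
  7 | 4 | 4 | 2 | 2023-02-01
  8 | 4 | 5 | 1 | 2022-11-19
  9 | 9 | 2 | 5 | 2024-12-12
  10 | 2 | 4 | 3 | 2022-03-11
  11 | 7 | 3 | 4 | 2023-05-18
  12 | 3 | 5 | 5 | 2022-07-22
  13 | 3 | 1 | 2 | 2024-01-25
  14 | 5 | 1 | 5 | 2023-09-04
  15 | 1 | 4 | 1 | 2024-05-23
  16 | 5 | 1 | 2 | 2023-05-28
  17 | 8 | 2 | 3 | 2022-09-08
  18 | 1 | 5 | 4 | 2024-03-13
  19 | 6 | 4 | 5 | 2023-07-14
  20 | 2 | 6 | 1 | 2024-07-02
SELECT COUNT(*) FROM orders

Execution result:
20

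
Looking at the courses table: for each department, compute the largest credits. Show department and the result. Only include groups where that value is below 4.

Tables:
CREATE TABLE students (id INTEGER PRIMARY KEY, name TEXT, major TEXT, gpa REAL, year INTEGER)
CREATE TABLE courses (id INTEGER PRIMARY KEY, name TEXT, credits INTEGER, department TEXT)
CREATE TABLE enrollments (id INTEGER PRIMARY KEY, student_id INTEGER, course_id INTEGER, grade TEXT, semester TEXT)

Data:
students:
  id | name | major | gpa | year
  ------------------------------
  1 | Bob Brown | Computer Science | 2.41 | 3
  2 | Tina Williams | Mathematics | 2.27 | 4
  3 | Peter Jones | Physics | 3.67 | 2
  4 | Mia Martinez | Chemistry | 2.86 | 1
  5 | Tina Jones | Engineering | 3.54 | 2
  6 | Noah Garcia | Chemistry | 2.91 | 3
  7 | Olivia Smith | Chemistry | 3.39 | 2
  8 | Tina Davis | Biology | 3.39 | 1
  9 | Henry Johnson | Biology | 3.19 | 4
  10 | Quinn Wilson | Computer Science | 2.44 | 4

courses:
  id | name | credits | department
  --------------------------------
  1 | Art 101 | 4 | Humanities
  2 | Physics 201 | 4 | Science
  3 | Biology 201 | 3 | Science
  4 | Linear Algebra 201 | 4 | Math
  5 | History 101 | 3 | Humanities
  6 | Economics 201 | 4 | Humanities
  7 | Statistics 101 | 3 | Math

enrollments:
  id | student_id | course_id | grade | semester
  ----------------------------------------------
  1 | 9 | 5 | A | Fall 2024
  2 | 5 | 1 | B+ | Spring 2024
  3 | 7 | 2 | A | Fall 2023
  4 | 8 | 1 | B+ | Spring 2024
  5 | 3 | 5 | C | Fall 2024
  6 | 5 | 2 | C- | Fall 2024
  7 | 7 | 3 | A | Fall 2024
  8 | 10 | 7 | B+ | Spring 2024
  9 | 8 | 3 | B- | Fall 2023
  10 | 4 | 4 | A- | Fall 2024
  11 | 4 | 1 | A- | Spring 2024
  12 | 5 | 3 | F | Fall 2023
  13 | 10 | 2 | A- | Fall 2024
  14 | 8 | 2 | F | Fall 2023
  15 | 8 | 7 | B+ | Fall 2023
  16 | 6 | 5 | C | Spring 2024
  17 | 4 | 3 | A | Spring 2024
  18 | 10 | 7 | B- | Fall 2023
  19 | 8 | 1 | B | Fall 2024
SELECT department, MAX(credits) AS max_credits FROM courses GROUP BY department HAVING MAX(credits) < 4

Execution result:
(no rows)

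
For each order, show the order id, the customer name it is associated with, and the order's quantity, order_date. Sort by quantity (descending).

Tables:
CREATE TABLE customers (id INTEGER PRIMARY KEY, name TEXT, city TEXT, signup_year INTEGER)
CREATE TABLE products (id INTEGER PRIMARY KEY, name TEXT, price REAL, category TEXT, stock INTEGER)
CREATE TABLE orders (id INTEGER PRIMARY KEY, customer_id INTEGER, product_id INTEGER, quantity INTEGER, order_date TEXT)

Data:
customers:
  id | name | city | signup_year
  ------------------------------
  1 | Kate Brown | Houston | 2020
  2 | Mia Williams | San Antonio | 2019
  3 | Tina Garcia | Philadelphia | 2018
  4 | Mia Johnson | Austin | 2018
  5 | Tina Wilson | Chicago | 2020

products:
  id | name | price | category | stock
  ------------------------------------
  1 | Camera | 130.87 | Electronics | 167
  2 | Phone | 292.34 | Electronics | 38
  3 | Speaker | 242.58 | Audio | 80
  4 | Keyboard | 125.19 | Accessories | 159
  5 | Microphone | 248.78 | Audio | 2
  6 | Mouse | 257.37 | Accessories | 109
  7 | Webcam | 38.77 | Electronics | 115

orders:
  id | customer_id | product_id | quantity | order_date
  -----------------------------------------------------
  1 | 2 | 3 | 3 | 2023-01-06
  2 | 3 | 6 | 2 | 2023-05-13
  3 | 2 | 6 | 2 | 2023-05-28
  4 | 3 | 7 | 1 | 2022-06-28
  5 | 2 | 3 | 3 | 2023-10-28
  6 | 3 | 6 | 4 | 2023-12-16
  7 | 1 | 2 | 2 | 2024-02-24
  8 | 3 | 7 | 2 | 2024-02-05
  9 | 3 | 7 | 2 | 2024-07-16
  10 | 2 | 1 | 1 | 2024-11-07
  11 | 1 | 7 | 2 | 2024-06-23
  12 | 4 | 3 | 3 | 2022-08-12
SELECT c.id, p.name AS customer, c.quantity, c.order_date FROM orders c JOIN customers p ON c.customer_id = p.id ORDER BY c.quantity DESC

Execution result:
id | customer | quantity | order_date
6 | Tina Garcia | 4 | 2023-12-16
1 | Mia Williams | 3 | 2023-01-06
5 | Mia Williams | 3 | 2023-10-28
12 | Mia Johnson | 3 | 2022-08-12
2 | Tina Garcia | 2 | 2023-05-13
3 | Mia Williams | 2 | 2023-05-28
7 | Kate Brown | 2 | 2024-02-24
8 | Tina Garcia | 2 | 2024-02-05
9 | Tina Garcia | 2 | 2024-07-16
11 | Kate Brown | 2 | 2024-06-23
4 | Tina Garcia | 1 | 2022-06-28
10 | Mia Williams | 1 | 2024-11-07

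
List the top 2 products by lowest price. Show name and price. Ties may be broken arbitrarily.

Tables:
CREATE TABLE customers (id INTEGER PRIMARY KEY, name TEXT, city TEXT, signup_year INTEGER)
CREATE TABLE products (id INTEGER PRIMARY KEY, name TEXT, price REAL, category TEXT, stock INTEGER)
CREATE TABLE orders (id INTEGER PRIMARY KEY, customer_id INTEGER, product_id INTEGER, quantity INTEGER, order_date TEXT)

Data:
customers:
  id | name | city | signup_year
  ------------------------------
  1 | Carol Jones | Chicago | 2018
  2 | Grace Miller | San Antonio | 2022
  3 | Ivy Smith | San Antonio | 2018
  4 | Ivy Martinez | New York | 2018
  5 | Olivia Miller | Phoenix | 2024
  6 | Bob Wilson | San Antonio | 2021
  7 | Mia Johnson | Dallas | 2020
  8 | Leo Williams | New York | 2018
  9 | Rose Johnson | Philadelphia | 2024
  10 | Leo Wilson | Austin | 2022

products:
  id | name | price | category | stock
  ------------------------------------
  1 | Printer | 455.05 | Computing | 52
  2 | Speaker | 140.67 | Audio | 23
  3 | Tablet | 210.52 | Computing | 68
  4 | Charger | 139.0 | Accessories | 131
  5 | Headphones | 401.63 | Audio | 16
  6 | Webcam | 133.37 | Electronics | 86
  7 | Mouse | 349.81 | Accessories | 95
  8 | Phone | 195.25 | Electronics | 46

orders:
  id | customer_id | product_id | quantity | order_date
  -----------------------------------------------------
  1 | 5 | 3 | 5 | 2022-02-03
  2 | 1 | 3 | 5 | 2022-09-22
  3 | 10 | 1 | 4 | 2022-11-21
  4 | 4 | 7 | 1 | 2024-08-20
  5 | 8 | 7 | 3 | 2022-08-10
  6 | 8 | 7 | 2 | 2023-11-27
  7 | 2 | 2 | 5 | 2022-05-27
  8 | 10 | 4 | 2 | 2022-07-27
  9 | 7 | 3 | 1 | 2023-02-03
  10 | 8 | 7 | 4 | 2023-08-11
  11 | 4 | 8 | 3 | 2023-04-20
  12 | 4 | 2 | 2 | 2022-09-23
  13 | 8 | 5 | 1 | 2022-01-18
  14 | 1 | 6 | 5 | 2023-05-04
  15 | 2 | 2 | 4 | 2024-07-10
SELECT name, price FROM products ORDER BY price ASC LIMIT 2

Execution result:
name | price
Webcam | 133.37
Charger | 139.00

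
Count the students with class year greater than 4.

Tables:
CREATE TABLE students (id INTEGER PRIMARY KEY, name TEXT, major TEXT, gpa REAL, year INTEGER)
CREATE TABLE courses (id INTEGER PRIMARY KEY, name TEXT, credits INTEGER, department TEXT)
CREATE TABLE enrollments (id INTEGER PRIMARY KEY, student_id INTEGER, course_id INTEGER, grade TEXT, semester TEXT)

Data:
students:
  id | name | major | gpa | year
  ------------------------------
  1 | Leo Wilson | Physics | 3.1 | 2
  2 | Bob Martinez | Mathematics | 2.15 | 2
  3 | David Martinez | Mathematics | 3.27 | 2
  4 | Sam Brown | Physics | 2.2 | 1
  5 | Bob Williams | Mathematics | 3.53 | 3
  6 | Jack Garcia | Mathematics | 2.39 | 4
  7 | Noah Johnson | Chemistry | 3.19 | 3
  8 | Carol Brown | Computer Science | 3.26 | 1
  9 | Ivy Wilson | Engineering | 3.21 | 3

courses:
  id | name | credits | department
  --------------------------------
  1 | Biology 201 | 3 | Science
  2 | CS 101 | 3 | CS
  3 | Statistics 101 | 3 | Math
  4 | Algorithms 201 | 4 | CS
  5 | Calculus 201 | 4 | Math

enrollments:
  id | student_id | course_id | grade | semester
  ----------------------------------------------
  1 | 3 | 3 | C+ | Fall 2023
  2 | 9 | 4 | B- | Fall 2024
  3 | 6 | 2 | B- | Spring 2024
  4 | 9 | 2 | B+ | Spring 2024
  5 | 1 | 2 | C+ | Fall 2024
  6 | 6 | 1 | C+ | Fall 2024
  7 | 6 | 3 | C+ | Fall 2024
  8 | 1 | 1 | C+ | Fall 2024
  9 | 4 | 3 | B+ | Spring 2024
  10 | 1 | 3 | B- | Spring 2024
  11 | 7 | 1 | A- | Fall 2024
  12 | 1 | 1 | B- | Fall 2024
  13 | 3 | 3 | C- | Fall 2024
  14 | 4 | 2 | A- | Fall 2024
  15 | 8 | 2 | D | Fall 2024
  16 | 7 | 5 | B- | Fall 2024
SELECT COUNT(*) FROM students WHERE year > 4

Execution result:
0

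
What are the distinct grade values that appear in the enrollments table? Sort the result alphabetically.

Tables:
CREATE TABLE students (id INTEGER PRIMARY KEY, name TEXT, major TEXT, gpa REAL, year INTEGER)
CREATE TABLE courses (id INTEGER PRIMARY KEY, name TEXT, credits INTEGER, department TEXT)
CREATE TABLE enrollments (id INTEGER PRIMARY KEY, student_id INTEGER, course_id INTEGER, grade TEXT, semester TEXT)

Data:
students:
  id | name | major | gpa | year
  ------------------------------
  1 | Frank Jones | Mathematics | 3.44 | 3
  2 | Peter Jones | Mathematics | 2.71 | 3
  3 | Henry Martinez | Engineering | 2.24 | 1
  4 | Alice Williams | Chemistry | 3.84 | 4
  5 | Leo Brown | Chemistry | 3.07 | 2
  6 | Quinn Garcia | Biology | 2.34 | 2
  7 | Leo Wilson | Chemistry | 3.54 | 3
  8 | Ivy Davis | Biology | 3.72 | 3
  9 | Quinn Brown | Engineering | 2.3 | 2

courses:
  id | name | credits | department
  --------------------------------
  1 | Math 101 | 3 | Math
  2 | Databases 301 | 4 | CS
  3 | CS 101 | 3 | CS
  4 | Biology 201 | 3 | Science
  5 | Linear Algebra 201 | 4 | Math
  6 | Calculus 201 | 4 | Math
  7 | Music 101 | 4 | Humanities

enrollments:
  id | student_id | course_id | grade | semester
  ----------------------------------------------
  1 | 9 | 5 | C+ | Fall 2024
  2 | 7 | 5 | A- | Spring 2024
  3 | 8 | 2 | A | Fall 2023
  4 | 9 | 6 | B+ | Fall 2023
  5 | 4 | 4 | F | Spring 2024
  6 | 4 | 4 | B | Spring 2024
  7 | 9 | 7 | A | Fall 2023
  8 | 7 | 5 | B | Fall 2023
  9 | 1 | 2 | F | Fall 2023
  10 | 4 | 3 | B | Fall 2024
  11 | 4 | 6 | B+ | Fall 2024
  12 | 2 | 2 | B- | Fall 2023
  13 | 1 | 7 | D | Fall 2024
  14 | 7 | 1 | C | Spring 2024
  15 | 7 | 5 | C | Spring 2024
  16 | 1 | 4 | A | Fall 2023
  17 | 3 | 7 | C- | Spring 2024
SELECT DISTINCT grade FROM enrollments ORDER BY grade

Execution result:
grade
A
A-
B
B+
B-
C
C+
C-
D
F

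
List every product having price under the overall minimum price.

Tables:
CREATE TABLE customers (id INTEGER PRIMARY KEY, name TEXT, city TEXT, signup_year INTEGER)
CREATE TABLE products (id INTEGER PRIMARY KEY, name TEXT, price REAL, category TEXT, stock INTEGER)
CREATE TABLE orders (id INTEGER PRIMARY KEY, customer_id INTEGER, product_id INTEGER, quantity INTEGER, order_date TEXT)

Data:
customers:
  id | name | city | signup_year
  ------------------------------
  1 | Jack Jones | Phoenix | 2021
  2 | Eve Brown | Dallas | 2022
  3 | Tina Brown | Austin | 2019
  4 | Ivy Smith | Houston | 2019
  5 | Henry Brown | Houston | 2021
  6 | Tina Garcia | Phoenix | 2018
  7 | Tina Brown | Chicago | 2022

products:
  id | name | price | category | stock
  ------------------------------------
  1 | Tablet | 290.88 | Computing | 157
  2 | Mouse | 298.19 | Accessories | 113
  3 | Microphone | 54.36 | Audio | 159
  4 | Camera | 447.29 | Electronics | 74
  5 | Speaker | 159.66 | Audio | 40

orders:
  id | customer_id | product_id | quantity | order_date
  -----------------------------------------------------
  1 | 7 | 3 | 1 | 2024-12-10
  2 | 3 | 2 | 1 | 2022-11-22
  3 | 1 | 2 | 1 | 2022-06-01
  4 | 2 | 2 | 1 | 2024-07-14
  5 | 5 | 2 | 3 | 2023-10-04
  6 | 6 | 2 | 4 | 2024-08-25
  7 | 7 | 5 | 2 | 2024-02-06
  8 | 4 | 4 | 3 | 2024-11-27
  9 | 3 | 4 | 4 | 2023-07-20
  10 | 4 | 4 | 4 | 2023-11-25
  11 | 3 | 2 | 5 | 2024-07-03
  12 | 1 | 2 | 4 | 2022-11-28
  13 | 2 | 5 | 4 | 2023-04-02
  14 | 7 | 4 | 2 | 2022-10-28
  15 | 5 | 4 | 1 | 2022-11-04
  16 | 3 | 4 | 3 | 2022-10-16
SELECT name, price FROM products WHERE price < (SELECT MIN(price) FROM products)

Execution result:
(no rows)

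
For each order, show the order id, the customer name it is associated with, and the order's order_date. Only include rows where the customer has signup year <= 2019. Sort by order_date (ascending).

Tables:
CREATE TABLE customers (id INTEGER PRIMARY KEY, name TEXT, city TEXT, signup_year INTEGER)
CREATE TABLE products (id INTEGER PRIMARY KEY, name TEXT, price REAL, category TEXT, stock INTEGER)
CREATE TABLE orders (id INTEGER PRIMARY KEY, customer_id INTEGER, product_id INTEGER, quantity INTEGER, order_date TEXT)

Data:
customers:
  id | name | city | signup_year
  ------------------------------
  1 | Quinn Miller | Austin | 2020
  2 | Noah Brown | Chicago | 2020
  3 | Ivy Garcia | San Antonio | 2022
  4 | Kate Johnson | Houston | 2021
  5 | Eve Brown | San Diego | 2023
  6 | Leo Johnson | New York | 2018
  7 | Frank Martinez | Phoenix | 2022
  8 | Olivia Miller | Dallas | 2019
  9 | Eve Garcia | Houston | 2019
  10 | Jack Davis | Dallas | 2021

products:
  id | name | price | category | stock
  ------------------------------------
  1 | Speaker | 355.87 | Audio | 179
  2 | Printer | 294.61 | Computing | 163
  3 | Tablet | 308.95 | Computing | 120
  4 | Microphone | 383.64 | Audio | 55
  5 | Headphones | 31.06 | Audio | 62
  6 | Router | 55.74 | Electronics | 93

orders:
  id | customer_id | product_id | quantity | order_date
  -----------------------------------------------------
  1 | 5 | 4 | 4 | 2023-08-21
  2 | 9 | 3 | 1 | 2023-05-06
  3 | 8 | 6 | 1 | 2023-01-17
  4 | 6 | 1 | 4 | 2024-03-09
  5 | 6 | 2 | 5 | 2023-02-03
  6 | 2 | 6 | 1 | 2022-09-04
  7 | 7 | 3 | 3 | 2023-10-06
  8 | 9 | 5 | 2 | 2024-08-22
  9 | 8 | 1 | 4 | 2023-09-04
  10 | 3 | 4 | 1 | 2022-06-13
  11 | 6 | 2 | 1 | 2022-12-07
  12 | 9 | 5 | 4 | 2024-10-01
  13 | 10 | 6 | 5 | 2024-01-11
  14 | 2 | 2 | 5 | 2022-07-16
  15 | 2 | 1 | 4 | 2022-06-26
SELECT c.id, p.name AS customer, c.order_date FROM orders c JOIN customers p ON c.customer_id = p.id WHERE p.signup_year <= 2019 ORDER BY c.order_date ASC

Execution result:
id | customer | order_date
11 | Leo Johnson | 2022-12-07
3 | Olivia Miller | 2023-01-17
5 | Leo Johnson | 2023-02-03
2 | Eve Garcia | 2023-05-06
9 | Olivia Miller | 2023-09-04
4 | Leo Johnson | 2024-03-09
8 | Eve Garcia | 2024-08-22
12 | Eve Garcia | 2024-10-01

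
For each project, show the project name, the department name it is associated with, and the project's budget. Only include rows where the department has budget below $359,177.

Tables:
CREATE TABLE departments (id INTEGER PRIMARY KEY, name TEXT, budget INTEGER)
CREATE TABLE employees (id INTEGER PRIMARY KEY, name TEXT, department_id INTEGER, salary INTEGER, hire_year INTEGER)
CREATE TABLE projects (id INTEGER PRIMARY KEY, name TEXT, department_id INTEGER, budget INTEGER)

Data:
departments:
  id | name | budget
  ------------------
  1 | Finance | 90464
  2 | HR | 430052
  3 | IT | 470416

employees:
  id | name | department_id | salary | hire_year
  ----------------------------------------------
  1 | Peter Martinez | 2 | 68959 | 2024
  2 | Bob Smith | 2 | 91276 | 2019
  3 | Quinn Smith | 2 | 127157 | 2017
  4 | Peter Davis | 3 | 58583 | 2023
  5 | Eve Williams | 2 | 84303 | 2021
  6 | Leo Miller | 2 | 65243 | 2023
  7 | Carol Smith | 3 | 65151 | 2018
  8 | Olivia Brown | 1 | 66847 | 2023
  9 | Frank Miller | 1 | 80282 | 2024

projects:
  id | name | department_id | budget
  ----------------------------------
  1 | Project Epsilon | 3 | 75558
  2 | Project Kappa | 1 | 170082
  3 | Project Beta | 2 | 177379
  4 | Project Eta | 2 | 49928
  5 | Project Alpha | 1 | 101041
SELECT c.name, p.name AS department, c.budget FROM projects c JOIN departments p ON c.department_id = p.id WHERE p.budget < 359177

Execution result:
name | department | budget
Project Kappa | Finance | 170082
Project Alpha | Finance | 101041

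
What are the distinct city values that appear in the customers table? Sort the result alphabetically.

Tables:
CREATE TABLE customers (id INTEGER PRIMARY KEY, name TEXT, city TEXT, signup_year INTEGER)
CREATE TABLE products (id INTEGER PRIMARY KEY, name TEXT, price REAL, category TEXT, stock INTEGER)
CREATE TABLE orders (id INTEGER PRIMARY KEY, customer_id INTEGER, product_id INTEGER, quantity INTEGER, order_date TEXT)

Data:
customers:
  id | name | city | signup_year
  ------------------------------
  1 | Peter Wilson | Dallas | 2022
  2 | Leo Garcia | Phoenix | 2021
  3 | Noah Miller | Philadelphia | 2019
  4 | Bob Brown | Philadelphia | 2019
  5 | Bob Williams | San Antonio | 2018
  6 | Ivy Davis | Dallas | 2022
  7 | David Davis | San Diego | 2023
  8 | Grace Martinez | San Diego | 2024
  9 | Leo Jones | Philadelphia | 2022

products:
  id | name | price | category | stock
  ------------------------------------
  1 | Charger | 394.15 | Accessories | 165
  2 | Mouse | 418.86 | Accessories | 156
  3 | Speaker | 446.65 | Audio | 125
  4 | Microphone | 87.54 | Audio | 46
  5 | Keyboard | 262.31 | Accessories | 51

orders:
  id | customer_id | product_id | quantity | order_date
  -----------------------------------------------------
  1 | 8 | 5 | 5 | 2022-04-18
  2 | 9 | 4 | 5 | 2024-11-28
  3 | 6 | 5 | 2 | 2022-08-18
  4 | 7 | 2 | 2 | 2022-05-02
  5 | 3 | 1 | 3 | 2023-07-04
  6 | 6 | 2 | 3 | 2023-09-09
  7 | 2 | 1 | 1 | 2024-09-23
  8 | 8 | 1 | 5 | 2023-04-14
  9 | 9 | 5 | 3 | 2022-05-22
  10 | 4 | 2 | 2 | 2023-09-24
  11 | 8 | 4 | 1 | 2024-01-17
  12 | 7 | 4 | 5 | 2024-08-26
SELECT DISTINCT city FROM customers ORDER BY city

Execution result:
city
Dallas
Philadelphia
Phoenix
San Antonio
San Diego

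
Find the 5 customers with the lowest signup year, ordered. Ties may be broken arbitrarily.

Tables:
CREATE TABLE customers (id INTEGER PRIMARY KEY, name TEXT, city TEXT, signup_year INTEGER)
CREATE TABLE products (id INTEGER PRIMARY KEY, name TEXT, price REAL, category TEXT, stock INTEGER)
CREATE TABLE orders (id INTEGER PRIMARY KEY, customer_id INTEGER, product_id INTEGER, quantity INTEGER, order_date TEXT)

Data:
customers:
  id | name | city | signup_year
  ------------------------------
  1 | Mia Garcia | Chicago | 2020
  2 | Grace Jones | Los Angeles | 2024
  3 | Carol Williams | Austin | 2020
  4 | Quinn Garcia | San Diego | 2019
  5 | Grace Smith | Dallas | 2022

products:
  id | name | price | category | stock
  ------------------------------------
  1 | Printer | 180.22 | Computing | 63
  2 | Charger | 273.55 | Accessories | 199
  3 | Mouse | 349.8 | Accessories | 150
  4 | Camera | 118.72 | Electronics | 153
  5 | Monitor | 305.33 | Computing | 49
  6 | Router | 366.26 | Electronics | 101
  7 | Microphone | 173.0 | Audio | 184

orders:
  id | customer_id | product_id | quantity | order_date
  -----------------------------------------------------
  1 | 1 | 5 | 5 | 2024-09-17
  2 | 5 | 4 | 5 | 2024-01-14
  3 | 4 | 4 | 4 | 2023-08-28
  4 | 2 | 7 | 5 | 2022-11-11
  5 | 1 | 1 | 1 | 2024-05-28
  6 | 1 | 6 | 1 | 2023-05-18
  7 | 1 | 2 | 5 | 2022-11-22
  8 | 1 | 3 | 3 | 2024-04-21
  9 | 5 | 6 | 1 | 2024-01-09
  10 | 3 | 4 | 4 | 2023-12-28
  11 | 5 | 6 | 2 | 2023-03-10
SELECT name, signup_year FROM customers ORDER BY signup_year ASC LIMIT 5

Execution result:
name | signup_year
Quinn Garcia | 2019
Mia Garcia | 2020
Carol Williams | 2020
Grace Smith | 2022
Grace Jones | 2024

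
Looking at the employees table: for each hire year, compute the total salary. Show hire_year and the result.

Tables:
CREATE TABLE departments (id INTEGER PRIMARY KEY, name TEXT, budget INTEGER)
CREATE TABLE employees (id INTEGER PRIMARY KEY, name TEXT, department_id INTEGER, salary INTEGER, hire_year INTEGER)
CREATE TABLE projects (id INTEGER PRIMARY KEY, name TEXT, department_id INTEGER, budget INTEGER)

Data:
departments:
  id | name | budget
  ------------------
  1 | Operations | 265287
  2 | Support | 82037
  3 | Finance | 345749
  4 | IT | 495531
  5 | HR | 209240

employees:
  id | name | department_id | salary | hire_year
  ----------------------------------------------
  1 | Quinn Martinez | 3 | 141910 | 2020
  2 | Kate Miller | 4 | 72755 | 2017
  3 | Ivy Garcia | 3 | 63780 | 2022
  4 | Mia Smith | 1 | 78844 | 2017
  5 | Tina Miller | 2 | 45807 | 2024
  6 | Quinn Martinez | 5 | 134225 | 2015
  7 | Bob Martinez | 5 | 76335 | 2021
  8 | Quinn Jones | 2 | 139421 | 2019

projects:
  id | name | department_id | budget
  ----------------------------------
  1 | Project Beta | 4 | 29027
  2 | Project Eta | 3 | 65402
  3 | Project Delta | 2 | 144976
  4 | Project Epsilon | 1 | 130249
SELECT hire_year, SUM(salary) AS sum_salary FROM employees GROUP BY hire_year

Execution result:
hire_year | sum_salary
2015 | 134225
2017 | 151599
2019 | 139421
2020 | 141910
2021 | 76335
2022 | 63780
2024 | 45807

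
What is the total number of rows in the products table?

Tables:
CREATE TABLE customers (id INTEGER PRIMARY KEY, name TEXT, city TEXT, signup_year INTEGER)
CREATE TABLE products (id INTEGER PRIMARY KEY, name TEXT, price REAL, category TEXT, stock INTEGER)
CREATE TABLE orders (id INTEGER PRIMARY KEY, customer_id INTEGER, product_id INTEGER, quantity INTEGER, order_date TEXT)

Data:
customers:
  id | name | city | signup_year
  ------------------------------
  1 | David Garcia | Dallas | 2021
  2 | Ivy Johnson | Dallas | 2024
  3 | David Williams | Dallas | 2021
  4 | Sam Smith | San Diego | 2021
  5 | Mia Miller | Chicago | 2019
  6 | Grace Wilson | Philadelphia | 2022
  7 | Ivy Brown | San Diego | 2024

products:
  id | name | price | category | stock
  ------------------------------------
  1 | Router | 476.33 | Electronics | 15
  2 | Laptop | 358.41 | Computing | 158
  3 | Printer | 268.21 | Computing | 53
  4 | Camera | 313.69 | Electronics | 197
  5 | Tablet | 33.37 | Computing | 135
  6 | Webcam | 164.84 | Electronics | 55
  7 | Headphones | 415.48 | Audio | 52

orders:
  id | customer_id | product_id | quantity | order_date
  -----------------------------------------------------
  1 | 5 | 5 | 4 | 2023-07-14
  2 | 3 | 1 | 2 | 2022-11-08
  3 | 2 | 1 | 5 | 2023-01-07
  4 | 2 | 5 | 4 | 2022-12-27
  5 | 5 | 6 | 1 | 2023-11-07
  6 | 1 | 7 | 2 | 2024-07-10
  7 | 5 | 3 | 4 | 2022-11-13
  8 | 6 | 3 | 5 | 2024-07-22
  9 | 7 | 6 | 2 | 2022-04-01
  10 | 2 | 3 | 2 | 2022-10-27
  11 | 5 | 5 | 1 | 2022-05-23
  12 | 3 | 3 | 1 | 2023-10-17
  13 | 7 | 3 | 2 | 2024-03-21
SELECT COUNT(*) FROM products

Execution result:
7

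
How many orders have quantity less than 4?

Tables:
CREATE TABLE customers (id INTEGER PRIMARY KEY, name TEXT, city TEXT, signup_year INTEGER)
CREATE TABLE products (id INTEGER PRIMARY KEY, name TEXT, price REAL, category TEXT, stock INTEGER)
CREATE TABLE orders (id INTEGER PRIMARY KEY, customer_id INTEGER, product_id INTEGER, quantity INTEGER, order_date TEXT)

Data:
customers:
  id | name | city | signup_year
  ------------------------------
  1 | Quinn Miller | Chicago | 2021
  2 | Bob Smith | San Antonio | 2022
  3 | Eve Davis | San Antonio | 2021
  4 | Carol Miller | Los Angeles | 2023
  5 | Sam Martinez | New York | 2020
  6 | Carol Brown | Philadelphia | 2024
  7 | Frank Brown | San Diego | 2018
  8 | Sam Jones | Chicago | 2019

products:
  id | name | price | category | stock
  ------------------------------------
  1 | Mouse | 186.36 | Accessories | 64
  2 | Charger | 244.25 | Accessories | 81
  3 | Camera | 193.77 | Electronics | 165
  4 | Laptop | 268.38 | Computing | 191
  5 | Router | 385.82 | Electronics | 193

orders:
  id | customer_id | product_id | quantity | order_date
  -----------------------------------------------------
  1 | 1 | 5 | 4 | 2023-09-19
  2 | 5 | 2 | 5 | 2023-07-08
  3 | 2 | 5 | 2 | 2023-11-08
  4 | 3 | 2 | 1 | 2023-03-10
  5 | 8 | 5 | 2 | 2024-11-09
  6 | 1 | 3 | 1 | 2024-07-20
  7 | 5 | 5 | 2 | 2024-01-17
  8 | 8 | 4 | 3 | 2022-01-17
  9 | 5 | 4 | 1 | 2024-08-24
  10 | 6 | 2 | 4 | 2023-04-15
SELECT COUNT(*) FROM orders WHERE quantity < 4

Execution result:
7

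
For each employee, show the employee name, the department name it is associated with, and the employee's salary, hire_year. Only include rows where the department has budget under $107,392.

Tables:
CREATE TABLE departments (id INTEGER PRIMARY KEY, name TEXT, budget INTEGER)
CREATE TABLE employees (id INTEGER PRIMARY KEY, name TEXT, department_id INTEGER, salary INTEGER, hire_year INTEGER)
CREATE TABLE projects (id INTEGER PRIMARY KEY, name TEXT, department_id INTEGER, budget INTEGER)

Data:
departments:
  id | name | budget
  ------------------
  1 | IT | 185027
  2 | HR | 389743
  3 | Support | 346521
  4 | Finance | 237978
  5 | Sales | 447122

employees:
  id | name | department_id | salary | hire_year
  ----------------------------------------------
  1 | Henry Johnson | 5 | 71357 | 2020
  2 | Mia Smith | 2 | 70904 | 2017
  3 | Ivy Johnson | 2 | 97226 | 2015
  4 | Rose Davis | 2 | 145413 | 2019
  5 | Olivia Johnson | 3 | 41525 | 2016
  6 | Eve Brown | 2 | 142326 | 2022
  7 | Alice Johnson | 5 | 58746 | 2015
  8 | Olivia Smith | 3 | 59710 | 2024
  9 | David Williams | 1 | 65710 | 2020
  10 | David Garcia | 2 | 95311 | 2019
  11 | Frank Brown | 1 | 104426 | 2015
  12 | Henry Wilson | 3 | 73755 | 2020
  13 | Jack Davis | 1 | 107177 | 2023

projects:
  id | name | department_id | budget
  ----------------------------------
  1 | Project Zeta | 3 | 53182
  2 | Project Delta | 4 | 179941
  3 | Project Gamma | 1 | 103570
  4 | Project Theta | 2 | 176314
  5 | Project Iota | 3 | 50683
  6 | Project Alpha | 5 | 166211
SELECT c.name, p.name AS department, c.salary, c.hire_year FROM employees c JOIN departments p ON c.department_id = p.id WHERE p.budget < 107392

Execution result:
(no rows)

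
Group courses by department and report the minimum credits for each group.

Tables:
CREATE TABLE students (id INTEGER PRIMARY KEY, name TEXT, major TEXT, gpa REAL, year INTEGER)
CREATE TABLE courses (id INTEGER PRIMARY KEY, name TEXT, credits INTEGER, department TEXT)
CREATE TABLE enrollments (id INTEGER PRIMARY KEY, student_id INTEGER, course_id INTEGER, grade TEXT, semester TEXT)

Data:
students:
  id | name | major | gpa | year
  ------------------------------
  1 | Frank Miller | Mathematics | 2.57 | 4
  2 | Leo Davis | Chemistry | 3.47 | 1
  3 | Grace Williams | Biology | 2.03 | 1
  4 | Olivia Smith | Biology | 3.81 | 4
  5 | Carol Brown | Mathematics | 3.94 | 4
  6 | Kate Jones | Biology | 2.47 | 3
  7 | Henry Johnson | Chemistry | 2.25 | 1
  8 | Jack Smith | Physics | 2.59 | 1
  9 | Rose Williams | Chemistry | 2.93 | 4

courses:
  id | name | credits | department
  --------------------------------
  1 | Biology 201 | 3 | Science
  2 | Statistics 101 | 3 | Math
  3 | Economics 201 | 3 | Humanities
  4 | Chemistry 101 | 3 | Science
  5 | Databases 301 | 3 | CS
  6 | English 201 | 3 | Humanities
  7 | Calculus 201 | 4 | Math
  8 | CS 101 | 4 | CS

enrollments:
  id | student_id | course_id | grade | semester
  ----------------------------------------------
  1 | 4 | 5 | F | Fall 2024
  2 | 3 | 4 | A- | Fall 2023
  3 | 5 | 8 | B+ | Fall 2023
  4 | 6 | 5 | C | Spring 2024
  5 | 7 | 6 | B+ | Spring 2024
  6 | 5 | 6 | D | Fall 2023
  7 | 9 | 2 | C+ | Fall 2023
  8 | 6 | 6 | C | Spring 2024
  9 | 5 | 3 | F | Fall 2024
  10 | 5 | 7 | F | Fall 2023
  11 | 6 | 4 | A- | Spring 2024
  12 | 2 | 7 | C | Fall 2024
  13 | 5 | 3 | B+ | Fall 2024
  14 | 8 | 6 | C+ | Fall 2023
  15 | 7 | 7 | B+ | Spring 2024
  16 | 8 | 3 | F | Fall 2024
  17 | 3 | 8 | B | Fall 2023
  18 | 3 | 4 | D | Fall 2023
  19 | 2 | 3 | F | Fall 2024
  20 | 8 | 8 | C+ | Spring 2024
SELECT department, MIN(credits) AS min_credits FROM courses GROUP BY department

Execution result:
department | min_credits
CS | 3
Humanities | 3
Math | 3
Science | 3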